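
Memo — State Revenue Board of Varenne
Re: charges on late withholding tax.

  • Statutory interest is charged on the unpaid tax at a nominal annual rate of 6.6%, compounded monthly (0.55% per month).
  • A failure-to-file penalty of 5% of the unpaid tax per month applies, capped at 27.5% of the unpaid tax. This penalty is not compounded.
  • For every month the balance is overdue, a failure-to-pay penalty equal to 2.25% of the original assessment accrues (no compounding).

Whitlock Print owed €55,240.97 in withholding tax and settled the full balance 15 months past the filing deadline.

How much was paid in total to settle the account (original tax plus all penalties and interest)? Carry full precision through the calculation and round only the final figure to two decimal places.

Failure-to-file: 15 × 5% × €55,240.97 = €41,430.73…, capped at 27.5% × €55,240.97 = €15,191.27…
Failure-to-pay penalty: 15 × 2.25% × €55,240.97 = €18,643.83…
Interest: €55,240.97 × ((1 + 0.0055)^15 − 1) = €55,240.97 × 0.0857532… = €4,737.0908…
Total = €55,240.97 + €33,835.0941… + €4,737.0908… = €93,813.15

€93,813.15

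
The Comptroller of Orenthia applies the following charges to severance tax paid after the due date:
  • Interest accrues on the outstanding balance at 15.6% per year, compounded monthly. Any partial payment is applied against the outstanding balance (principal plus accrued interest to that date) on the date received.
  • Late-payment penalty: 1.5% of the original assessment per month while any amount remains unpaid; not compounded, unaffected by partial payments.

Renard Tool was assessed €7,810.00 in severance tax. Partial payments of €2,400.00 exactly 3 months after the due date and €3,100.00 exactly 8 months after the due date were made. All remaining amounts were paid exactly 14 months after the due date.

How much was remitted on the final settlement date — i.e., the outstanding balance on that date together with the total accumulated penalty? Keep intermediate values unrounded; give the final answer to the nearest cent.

Monthly rate = 15.6% ÷ 12 = 1.3%
Balance at month 3: €7,810.0000 × (1 + 0.013)^3 = €8,118.5668…
After €2,400.00 payment: €8,118.5668… − €2,400.00 = €5,718.5668…
Balance at month 8: €5,718.5668… × (1 + 0.013)^5 = €6,100.0645…
After €3,100.00 payment: €6,100.0645… − €3,100.00 = €3,000.0645…
Balance at month 14: €3,000.0645… × (1 + 0.013)^6 = €3,241.8078…
Penalty: 14 × 1.5% × €7,810.00 = €1,640.10
Final settlement = outstanding balance + penalty = €3,241.8078… + €1,640.10 = €4,881.91

€4,881.91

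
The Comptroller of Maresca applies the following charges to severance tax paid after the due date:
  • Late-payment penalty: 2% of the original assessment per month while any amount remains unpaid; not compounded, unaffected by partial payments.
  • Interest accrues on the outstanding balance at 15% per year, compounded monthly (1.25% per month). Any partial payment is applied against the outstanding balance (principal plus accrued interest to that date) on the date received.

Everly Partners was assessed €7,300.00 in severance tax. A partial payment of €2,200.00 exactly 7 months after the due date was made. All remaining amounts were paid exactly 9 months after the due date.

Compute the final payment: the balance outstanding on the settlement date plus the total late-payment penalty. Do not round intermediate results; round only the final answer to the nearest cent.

Balance at month 7: €7,300.0000 × (1 + 0.0125)^7 = €7,963.2084…
After €2,200.00 payment: €7,963.2084… − €2,200.00 = €5,763.2084…
Balance at month 9: €5,763.2084… × (1 + 0.0125)^2 = €5,908.1891…
Penalty: 9 × 2% × €7,300.00 = €1,314.00
Final settlement = outstanding balance + penalty = €5,908.1891… + €1,314.00 = €7,222.19

€7,222.19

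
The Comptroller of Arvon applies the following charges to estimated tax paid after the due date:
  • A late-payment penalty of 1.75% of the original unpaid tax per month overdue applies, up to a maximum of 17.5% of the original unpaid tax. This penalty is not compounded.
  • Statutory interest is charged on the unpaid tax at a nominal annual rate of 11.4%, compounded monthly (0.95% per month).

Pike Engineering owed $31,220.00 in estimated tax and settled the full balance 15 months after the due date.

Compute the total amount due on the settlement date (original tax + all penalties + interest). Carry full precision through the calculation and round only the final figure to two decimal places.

$41,440.73

Penalty (uncapped): 15 × 1.75% × $31,220.00 = $8,195.25; cap = 17.5% × $31,220.00 = $5,463.50 → penalty = $5,463.50
Interest: $31,220.00 × ((1 + 0.0095)^15 − 1) = $31,220.00 × 0.1523777… = $4,757.2321…
Total = $31,220.00 + $5,463.5000 + $4,757.2321… = $41,440.73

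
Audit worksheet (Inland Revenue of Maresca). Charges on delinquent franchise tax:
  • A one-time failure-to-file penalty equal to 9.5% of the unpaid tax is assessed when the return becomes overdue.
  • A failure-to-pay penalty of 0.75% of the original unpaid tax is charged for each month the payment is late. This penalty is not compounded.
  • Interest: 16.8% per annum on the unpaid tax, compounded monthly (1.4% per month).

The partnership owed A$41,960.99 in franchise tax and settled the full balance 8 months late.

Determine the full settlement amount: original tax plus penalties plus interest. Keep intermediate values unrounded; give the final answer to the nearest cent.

A$53,401.42

Failure-to-file penalty: 9.5% × A$41,960.99 = A$3,986.29…
Failure-to-pay penalty: 8 × 0.75% × A$41,960.99 = A$2,517.66…
Interest: A$41,960.99 × ((1 + 0.014)^8 − 1) = A$41,960.99 × 0.1176444… = A$4,936.4748…
Total = A$41,960.99 + A$6,503.9535… + A$4,936.4748… = A$53,401.42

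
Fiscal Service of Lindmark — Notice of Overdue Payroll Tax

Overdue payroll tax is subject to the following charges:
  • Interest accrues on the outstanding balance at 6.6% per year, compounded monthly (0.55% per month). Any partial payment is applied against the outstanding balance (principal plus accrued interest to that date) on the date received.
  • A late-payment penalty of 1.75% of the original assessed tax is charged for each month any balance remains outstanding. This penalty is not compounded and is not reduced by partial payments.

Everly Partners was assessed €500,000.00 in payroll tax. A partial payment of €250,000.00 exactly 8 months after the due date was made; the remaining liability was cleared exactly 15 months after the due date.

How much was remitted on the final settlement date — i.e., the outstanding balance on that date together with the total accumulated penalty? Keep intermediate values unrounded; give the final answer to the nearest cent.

€414,341.33

Balance at month 8: €500,000.0000 × (1 + 0.0055)^8 = €522,428.1907…
After €250,000.00 payment: €522,428.1907… − €250,000.00 = €272,428.1907…
Balance at month 15: €272,428.1907… × (1 + 0.0055)^7 = €283,091.3312…
Penalty: 15 × 1.75% × €500,000.00 = €131,250.00
Final settlement = outstanding balance + penalty = €283,091.3312… + €131,250.00 = €414,341.33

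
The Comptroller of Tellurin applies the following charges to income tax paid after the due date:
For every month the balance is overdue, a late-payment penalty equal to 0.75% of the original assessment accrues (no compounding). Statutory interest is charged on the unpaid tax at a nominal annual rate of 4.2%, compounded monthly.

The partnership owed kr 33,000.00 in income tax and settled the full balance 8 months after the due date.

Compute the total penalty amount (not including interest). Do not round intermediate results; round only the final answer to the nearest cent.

kr 1,980.00

Late-payment penalty: 8 × 0.75% × kr 33,000.00 = kr 1,980.00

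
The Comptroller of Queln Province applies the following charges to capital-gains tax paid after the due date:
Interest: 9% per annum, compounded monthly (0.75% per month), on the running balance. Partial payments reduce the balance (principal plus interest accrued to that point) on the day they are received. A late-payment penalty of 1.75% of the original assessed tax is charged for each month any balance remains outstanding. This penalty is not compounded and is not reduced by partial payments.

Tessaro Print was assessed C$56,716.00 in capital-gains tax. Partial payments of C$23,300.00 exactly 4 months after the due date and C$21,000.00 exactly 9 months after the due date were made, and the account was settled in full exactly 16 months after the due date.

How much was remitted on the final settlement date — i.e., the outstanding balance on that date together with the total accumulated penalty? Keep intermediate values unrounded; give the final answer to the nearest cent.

C$32,185.65

Balance at month 4: C$56,716.0000 × (1 + 0.0075)^4 = C$58,436.7175…
After C$23,300.00 payment: C$58,436.7175… − C$23,300.00 = C$35,136.7175…
Balance at month 9: C$35,136.7175… × (1 + 0.0075)^5 = C$36,474.2576…
After C$21,000.00 payment: C$36,474.2576… − C$21,000.00 = C$15,474.2576…
Balance at month 16: C$15,474.2576… × (1 + 0.0075)^7 = C$16,305.1653…
Penalty: 16 × 1.75% × C$56,716.00 = C$15,880.48
Final settlement = outstanding balance + penalty = C$16,305.1653… + C$15,880.48 = C$32,185.65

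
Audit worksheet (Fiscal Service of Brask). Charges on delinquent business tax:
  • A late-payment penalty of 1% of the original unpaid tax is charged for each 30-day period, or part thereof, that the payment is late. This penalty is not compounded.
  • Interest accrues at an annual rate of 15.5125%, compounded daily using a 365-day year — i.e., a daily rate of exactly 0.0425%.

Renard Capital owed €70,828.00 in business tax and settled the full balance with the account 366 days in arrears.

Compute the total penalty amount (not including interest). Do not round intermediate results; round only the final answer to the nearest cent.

Penalty periods: ⌈366/30⌉ = 13; penalty = 13 × 1% × €70,828.00 = €9,207.64

€9,207.64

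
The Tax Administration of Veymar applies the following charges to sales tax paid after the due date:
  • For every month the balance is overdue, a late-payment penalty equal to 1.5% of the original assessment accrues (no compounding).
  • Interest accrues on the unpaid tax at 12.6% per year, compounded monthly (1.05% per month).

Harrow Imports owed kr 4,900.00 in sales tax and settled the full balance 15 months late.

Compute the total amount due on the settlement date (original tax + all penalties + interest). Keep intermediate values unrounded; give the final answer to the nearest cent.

kr 6,833.64

Late-payment penalty: 15 × 1.5% × kr 4,900.00 = kr 1,102.50
Interest: kr 4,900.00 × ((1 + 0.0105)^15 − 1) = kr 4,900.00 × 0.1696200… = kr 831.1378…
Total = kr 4,900.00 + kr 1,102.5000 + kr 831.1378… = kr 6,833.64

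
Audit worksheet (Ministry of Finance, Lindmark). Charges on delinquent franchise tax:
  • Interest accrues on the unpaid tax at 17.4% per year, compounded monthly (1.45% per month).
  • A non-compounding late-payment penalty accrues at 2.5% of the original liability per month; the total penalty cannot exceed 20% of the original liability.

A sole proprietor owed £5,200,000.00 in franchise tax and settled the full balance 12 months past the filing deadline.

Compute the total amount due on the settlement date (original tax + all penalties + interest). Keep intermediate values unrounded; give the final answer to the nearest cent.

Penalty (uncapped): 12 × 2.5% × £5,200,000.00 = £1,560,000.00; cap = 20% × £5,200,000.00 = £1,040,000.00 → penalty = £1,040,000.00
Interest: £5,200,000.00 × ((1 + 0.0145)^12 − 1) = £5,200,000.00 × 0.1885696… = £980,561.8958…
Total = £5,200,000.00 + £1,040,000.0000 + £980,561.8958… = £7,220,561.90

£7,220,561.90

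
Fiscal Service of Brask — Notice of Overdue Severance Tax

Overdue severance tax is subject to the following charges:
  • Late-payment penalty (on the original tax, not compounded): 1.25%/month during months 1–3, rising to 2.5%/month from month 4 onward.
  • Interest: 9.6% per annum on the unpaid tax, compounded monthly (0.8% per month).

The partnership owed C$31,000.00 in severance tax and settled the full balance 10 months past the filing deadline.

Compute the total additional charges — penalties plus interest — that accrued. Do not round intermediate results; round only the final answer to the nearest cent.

Penalty, months 1–3: 3 × 1.25% × C$31,000.00 = C$1,162.50
Penalty, months 4–10: 7 × 2.5% × C$31,000.00 = C$5,425.00
Interest: C$31,000.00 × ((1 + 0.008)^10 − 1) = C$31,000.00 × 0.0829423… = C$2,571.2116…
Penalties + interest = C$6,587.5000 + C$2,571.2116… = C$9,158.71

C$9,158.71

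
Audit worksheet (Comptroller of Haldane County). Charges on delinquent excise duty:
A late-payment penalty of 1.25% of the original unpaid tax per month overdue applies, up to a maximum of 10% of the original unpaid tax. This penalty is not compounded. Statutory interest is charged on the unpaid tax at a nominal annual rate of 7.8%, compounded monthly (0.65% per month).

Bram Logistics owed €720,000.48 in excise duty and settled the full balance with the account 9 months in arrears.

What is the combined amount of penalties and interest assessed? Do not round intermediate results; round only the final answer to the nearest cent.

€115,231.97

Penalty (uncapped): 9 × 1.25% × €720,000.48 = €81,000.05…; cap = 10% × €720,000.48 = €72,000.05… → penalty = €72,000.05…
Interest: €720,000.48 × ((1 + 0.0065)^9 − 1) = €720,000.48 × 0.0600443… = €43,231.9211…
Penalties + interest = €72,000.0480 + €43,231.9211… = €115,231.97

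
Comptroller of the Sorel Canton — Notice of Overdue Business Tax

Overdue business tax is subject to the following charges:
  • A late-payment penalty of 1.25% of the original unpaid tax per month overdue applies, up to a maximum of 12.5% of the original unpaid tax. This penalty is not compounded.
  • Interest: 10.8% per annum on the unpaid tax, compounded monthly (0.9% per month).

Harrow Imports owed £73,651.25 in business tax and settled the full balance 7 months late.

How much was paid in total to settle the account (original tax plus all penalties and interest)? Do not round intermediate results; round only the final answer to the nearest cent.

Penalty: 7 × 1.25% × £73,651.25 = £6,444.48… (below the 12.5% cap of £9,206.41…)
Interest: £73,651.25 × ((1 + 0.009)^7 − 1) = £73,651.25 × 0.0647267… = £4,767.2057…
Total = £73,651.25 + £6,444.4844… + £4,767.2057… = £84,862.94

£84,862.94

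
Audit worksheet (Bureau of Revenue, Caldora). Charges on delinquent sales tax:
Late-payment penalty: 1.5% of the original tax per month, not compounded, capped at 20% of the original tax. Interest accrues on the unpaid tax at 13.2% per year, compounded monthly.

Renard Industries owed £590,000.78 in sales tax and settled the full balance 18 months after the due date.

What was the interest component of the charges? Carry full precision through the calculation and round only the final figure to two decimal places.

Interest (13.2%/yr ÷ 12 = 1.1%/month): £590,000.78 × ((1 + 0.011)^18 − 1) = £128,410.9032…

£128,410.90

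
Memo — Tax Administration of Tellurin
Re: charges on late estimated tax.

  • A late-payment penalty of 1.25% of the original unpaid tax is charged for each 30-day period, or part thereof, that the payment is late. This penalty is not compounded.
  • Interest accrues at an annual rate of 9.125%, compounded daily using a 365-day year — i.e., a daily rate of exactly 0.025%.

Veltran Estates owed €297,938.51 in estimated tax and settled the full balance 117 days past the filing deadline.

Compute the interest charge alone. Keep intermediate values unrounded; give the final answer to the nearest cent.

€8,842.28

Interest: €297,938.51 × ((1 + 0.00025)^117 − 1) = €297,938.51 × 0.02967822… = €8,842.2842…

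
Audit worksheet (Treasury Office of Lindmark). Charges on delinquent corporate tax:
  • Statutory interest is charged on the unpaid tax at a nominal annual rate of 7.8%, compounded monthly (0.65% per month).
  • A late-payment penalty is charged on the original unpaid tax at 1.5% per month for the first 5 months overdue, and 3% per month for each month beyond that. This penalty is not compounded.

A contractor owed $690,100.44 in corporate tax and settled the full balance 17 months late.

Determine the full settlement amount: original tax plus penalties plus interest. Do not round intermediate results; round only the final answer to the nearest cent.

Penalty, months 1–5: 5 × 1.5% × $690,100.44 = $51,757.53…
Penalty, months 6–17: 12 × 3% × $690,100.44 = $248,436.16…
Interest: $690,100.44 × ((1 + 0.0065)^17 − 1) = $690,100.44 × 0.1164371… = $80,353.2706…
Total = $690,100.44 + $300,193.6914 + $80,353.2706… = $1,070,647.40

$1,070,647.40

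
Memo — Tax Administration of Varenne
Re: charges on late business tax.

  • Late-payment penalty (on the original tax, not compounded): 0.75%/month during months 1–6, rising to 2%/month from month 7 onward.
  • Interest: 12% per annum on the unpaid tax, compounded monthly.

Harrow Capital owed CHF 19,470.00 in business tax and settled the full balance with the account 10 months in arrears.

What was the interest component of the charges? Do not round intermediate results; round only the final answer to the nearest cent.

CHF 2,036.99

Interest (12%/yr ÷ 12 = 1%/month): CHF 19,470.00 × ((1 + 0.01)^10 − 1) = CHF 2,036.9928…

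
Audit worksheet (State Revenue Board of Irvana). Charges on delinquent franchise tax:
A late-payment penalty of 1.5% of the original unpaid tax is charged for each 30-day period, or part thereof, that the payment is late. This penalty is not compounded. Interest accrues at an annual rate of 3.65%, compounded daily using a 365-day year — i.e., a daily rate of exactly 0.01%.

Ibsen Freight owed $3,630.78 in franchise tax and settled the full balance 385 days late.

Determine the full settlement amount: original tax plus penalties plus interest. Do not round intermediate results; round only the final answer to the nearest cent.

$4,481.29

Penalty periods: ⌈385/30⌉ = 13; penalty = 13 × 1.5% × $3,630.78 = $708.00…
Interest: $3,630.78 × ((1 + 0.0001)^385 − 1) = $3,630.78 × 0.03924873… = $142.5035…
Total = $3,630.78 + $708.0021 + $142.5035… = $4,481.29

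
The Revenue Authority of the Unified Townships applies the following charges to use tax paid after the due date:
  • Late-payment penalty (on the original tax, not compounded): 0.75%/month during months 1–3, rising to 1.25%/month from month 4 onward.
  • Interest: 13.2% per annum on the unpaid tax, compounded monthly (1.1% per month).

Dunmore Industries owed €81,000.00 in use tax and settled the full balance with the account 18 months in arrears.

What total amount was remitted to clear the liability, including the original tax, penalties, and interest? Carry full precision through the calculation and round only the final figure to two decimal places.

€115,639.27

Penalty, months 1–3: 3 × 0.75% × €81,000.00 = €1,822.50
Penalty, months 4–18: 15 × 1.25% × €81,000.00 = €15,187.50
Interest: €81,000.00 × ((1 + 0.011)^18 − 1) = €81,000.00 × 0.2176453… = €17,629.2702…
Total = €81,000.00 + €17,010.0000 + €17,629.2702… = €115,639.27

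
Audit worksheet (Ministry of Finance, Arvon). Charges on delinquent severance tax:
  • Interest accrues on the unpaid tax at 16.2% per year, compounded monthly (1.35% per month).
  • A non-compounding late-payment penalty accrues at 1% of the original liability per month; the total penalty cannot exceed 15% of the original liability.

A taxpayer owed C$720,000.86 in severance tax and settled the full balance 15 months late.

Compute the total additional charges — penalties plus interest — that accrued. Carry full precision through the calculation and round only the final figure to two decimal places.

Penalty (uncapped): 15 × 1% × C$720,000.86 = C$108,000.13…; cap = 15% × C$720,000.86 = C$108,000.13… → penalty = C$108,000.13…
Interest: C$720,000.86 × ((1 + 0.0135)^15 − 1) = C$720,000.86 × 0.2228024… = C$160,417.9459…
Penalties + interest = C$108,000.1290 + C$160,417.9459… = C$268,418.07

C$268,418.07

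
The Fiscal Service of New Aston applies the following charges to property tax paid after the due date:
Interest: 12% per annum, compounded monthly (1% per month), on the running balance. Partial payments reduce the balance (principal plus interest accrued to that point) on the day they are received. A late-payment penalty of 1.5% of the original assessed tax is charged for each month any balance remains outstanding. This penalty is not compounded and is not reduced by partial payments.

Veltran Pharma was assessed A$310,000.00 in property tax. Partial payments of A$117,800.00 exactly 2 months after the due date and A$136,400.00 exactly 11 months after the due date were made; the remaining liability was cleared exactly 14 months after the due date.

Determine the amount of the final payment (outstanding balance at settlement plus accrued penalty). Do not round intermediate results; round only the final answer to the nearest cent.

Balance at month 2: A$310,000.0000 × (1 + 0.01)^2 = A$316,231.0000
After A$117,800.00 payment: A$316,231.0000 − A$117,800.00 = A$198,431.0000
Balance at month 11: A$198,431.0000 × (1 + 0.01)^9 = A$217,021.0623…
After A$136,400.00 payment: A$217,021.0623… − A$136,400.00 = A$80,621.0623…
Balance at month 14: A$80,621.0623… × (1 + 0.01)^3 = A$83,063.9612…
Penalty: 14 × 1.5% × A$310,000.00 = A$65,100.00
Final settlement = outstanding balance + penalty = A$83,063.9612… + A$65,100.00 = A$148,163.96

A$148,163.96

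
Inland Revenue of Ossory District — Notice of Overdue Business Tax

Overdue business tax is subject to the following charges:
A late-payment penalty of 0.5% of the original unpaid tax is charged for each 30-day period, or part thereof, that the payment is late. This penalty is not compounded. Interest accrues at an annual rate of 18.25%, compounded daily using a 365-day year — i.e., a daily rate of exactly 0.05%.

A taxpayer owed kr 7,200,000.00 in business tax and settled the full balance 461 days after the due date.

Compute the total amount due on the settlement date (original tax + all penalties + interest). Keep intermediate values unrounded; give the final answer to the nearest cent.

kr 9,641,929.90

Penalty periods: ⌈461/30⌉ = 16; penalty = 16 × 0.5% × kr 7,200,000.00 = kr 576,000.00
Interest: kr 7,200,000.00 × ((1 + 0.0005)^461 − 1) = kr 7,200,000.00 × 0.25915693… = kr 1,865,929.8993…
Total = kr 7,200,000.00 + kr 576,000.0000 + kr 1,865,929.8993… = kr 9,641,929.90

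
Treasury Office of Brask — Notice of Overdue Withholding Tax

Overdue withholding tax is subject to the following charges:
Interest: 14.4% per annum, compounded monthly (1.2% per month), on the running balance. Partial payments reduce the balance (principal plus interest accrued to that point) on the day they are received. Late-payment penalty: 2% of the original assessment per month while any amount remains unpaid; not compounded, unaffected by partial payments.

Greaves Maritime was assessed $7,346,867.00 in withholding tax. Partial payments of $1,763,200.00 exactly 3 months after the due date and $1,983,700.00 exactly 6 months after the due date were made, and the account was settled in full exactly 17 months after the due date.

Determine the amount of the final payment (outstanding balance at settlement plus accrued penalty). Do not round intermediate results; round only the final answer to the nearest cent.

Balance at month 3: $7,346,867.0000 × (1 + 0.012)^3 = $7,614,540.7539…
After $1,763,200.00 payment: $7,614,540.7539… − $1,763,200.00 = $5,851,340.7539…
Balance at month 6: $5,851,340.7539… × (1 + 0.012)^3 = $6,064,526.9114…
After $1,983,700.00 payment: $6,064,526.9114… − $1,983,700.00 = $4,080,826.9114…
Balance at month 17: $4,080,826.9114… × (1 + 0.012)^11 = $4,653,008.1376…
Penalty: 17 × 2% × $7,346,867.00 = $2,497,934.78
Final settlement = outstanding balance + penalty = $4,653,008.1376… + $2,497,934.78 = $7,150,942.92

$7,150,942.92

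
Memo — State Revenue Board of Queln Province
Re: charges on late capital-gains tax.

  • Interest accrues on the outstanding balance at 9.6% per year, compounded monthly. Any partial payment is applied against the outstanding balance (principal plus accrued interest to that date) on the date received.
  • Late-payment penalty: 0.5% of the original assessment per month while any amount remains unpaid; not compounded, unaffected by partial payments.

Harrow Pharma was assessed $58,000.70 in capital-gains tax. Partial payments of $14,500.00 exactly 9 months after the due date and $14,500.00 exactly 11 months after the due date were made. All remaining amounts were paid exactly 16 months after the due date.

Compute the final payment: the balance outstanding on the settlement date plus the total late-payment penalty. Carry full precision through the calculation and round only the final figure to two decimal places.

Monthly rate = 9.6% ÷ 12 = 0.8%
Balance at month 9: $58,000.7000 × (1 + 0.008)^9 = $62,312.9087…
After $14,500.00 payment: $62,312.9087… − $14,500.00 = $47,812.9087…
Balance at month 11: $47,812.9087… × (1 + 0.008)^2 = $48,580.9752…
After $14,500.00 payment: $48,580.9752… − $14,500.00 = $34,080.9752…
Balance at month 16: $34,080.9752… × (1 + 0.008)^5 = $35,466.2013…
Penalty: 16 × 0.5% × $58,000.70 = $4,640.06…
Final settlement = outstanding balance + penalty = $35,466.2013… + $4,640.06… = $40,106.26

$40,106.26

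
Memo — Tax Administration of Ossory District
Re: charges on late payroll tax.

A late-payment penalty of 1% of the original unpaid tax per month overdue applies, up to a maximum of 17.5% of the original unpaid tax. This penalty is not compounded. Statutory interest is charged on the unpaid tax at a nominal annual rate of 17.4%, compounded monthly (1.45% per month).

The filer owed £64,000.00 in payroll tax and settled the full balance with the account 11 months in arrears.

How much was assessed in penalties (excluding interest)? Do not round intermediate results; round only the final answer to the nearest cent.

Penalty: 11 × 1% × £64,000.00 = £7,040.00 (below the 17.5% cap of £11,200.00)

£7,040.00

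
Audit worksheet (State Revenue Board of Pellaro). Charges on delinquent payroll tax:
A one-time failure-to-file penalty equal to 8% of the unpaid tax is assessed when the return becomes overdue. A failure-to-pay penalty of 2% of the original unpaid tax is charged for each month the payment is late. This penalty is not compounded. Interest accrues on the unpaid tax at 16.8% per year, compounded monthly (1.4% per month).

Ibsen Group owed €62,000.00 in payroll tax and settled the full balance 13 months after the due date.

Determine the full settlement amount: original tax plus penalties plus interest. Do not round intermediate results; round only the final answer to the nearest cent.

Failure-to-file penalty: 8% × €62,000.00 = €4,960.00
Failure-to-pay penalty = 2% × €62,000.00 × 13 mo = €16,120.00
Interest: €62,000.00 × ((1 + 0.014)^13 − 1) = €62,000.00 × 0.1981010… = €12,282.2593…
Total = €62,000.00 + €21,080.0000 + €12,282.2593… = €95,362.26

€95,362.26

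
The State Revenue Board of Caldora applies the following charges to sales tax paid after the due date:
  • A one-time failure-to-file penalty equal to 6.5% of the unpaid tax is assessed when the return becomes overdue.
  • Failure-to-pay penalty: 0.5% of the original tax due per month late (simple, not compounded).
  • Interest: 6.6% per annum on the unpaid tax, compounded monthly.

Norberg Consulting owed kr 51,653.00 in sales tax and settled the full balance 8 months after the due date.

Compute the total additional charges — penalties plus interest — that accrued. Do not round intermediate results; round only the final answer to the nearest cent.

Failure-to-file penalty: 6.5% × kr 51,653.00 = kr 3,357.45…
Failure-to-pay penalty = 0.5% × kr 51,653.00 × 8 mo = kr 2,066.12
Interest (6.6%/yr ÷ 12 = 0.55%/month): kr 51,653.00 × ((1 + 0.0055)^8 − 1) = kr 2,316.9667…
Penalties + interest = kr 5,423.5650 + kr 2,316.9667… = kr 7,740.53

kr 7,740.53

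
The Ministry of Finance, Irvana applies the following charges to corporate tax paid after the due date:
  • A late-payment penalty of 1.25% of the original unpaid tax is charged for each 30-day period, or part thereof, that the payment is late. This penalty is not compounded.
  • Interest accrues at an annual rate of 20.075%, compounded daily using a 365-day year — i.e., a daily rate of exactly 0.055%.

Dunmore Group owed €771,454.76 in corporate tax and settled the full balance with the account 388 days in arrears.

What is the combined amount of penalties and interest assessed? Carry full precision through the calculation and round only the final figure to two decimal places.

€308,818.81

Penalty periods: ⌈388/30⌉ = 13; penalty = 13 × 1.25% × €771,454.76 = €125,361.40…
Interest: €771,454.76 × ((1 + 0.00055)^388 − 1) = €771,454.76 × 0.23780709… = €183,457.4099…
Penalties + interest = €125,361.3985 + €183,457.4099… = €308,818.81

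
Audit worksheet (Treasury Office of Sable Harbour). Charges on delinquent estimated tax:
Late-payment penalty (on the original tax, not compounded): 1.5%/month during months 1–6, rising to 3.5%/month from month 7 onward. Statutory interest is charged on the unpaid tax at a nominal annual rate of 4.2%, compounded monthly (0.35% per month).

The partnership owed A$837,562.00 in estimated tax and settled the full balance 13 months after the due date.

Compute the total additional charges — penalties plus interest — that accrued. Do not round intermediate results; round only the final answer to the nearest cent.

A$319,502.99

Penalty, months 1–6: 6 × 1.5% × A$837,562.00 = A$75,380.58
Penalty, months 7–13: 7 × 3.5% × A$837,562.00 = A$205,202.69
Interest: A$837,562.00 × ((1 + 0.0035)^13 − 1) = A$837,562.00 × 0.0464679… = A$38,919.7223…
Penalties + interest = A$280,583.2700 + A$38,919.7223… = A$319,502.99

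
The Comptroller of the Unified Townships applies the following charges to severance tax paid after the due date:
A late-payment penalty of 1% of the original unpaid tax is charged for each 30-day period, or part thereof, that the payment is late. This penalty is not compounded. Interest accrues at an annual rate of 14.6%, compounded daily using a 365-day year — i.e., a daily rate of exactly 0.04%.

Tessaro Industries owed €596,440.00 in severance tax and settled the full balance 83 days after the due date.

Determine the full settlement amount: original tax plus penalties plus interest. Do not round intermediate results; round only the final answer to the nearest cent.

Penalty periods: ⌈83/30⌉ = 3; penalty = 3 × 1% × €596,440.00 = €17,893.20
Interest: €596,440.00 × ((1 + 0.0004)^83 − 1) = €596,440.00 × 0.03375041… = €20,130.0932…
Total = €596,440.00 + €17,893.2000 + €20,130.0932… = €634,463.29

€634,463.29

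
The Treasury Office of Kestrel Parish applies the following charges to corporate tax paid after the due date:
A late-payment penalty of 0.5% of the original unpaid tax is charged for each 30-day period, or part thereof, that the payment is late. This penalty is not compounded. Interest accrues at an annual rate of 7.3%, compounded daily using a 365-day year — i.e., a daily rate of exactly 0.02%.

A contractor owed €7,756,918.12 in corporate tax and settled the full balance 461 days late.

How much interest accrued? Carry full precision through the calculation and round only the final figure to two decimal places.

Interest: €7,756,918.12 × ((1 + 0.0002)^461 − 1) = €7,756,918.12 × 0.09657401… = €749,116.6715…

€749,116.67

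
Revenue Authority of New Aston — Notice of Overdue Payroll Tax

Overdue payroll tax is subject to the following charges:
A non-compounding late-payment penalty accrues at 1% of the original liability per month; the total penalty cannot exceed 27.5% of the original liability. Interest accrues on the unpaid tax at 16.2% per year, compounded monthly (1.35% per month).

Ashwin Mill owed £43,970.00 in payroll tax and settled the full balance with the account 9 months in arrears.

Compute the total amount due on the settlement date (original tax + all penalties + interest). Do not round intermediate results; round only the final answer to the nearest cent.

Penalty: 9 × 1% × £43,970.00 = £3,957.30 (below the 27.5% cap of £12,091.75)
Interest: £43,970.00 × ((1 + 0.0135)^9 − 1) = £43,970.00 × 0.1282719… = £5,640.1160…
Total = £43,970.00 + £3,957.3000 + £5,640.1160… = £53,567.42

£53,567.42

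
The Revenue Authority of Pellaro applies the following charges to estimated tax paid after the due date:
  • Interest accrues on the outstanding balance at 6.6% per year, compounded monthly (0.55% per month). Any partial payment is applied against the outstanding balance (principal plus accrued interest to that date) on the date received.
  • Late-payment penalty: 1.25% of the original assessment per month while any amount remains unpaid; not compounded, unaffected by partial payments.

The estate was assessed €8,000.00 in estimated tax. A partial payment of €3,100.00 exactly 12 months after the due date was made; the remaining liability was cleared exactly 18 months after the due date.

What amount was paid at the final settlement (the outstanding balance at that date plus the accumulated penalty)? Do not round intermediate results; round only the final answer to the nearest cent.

Balance at month 12: €8,000.0000 × (1 + 0.0055)^12 = €8,544.2685…
After €3,100.00 payment: €8,544.2685… − €3,100.00 = €5,444.2685…
Balance at month 18: €5,444.2685… × (1 + 0.0055)^6 = €5,626.4179…
Penalty: 18 × 1.25% × €8,000.00 = €1,800.00
Final settlement = outstanding balance + penalty = €5,626.4179… + €1,800.00 = €7,426.42

€7,426.42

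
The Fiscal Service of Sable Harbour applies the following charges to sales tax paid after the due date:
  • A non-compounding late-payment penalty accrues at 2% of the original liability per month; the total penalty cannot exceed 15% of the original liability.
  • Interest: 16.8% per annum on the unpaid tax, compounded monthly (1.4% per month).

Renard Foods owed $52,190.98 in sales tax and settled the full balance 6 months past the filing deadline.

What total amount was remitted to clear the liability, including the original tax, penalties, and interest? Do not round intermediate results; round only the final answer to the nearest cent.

Penalty: 6 × 2% × $52,190.98 = $6,262.92… (below the 15% cap of $7,828.65…)
Interest: $52,190.98 × ((1 + 0.014)^6 − 1) = $52,190.98 × 0.0869955… = $4,540.3783…
Total = $52,190.98 + $6,262.9176 + $4,540.3783… = $62,994.28

$62,994.28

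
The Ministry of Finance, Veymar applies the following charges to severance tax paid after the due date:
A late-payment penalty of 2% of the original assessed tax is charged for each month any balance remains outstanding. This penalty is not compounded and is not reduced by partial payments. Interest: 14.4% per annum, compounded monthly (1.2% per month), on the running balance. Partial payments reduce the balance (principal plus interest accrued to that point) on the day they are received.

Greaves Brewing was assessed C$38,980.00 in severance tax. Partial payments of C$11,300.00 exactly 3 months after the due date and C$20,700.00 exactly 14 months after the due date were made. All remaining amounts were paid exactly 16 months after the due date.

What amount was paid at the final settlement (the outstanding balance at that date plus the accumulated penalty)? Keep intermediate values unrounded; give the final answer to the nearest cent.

Balance at month 3: C$38,980.0000 × (1 + 0.012)^3 = C$40,400.1867…
After C$11,300.00 payment: C$40,400.1867… − C$11,300.00 = C$29,100.1867…
Balance at month 14: C$29,100.1867… × (1 + 0.012)^11 = C$33,180.3844…
After C$20,700.00 payment: C$33,180.3844… − C$20,700.00 = C$12,480.3844…
Balance at month 16: C$12,480.3844… × (1 + 0.012)^2 = C$12,781.7108…
Penalty: 16 × 2% × C$38,980.00 = C$12,473.60
Final settlement = outstanding balance + penalty = C$12,781.7108… + C$12,473.60 = C$25,255.31

C$25,255.31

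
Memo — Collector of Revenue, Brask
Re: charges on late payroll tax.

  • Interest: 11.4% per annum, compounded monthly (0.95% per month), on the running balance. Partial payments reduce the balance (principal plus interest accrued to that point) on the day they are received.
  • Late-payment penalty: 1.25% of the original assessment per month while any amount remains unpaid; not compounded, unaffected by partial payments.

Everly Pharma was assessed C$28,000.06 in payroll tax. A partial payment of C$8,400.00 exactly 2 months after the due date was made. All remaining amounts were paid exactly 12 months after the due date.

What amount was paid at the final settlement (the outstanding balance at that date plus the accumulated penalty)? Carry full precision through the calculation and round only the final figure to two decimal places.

C$26,331.26

Balance at month 2: C$28,000.0600 × (1 + 0.0095)^2 = C$28,534.5881…
After C$8,400.00 payment: C$28,534.5881… − C$8,400.00 = C$20,134.5881…
Balance at month 12: C$20,134.5881… × (1 + 0.0095)^10 = C$22,131.2520…
Penalty: 12 × 1.25% × C$28,000.06 = C$4,200.01…
Final settlement = outstanding balance + penalty = C$22,131.2520… + C$4,200.01… = C$26,331.26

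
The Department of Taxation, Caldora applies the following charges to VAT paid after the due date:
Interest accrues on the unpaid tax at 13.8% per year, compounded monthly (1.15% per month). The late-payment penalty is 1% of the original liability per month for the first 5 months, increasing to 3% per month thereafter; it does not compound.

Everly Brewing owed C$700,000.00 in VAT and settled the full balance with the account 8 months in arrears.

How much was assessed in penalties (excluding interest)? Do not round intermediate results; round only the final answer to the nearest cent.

Penalty, months 1–5: 5 × 1% × C$700,000.00 = C$35,000.00
Penalty, months 6–8: 3 × 3% × C$700,000.00 = C$63,000.00
Total penalty = C$35,000.00 + C$63,000.00 = C$98,000.00

C$98,000.00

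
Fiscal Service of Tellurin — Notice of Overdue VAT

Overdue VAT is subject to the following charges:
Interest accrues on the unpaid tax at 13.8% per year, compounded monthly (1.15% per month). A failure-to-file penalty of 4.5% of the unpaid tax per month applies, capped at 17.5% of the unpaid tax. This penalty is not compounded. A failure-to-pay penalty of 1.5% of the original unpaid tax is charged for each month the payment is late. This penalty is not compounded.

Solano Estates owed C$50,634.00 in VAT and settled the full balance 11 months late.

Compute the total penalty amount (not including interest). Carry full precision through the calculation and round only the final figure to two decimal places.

C$17,215.56

Failure-to-file: 11 × 4.5% × C$50,634.00 = C$25,063.83, capped at 17.5% × C$50,634.00 = C$8,860.95
Failure-to-pay penalty: 11 × 1.5% × C$50,634.00 = C$8,354.61
Total penalty = C$8,860.95 + C$8,354.61 = C$17,215.56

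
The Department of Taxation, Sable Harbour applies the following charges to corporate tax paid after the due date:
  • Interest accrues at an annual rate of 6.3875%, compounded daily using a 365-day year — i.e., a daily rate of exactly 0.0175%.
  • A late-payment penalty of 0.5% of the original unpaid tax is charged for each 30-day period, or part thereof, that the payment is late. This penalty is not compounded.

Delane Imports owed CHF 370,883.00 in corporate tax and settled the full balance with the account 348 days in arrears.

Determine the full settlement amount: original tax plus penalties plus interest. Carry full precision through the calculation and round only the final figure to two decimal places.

Penalty periods: ⌈348/30⌉ = 12; penalty = 12 × 0.5% × CHF 370,883.00 = CHF 22,252.98
Interest: CHF 370,883.00 × ((1 + 0.000175)^348 − 1) = CHF 370,883.00 × 0.06278697… = CHF 23,286.6187…
Total = CHF 370,883.00 + CHF 22,252.9800 + CHF 23,286.6187… = CHF 416,422.60

CHF 416,422.60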